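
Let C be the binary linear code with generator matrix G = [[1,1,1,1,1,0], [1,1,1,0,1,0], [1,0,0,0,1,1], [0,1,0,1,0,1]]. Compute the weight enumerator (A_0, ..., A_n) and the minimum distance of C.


Weight distribution: A_0 = 1, A_1 = 2, A_2 = 2, A_3 = 4, A_4 = 5, A_5 = 2. Minimum distance d = 1.

Enumerate all 2^4 = 16 messages m ∈ F_2^4.
For each, compute codeword c = mG in F_2^6, then tally its weight.
  m = 0000 → c = 000000, weight = 0.
  m = 1000 → c = 111110, weight = 5.
  m = 0100 → c = 111010, weight = 4.
  m = 1100 → c = 000100, weight = 1.
  m = 0010 → c = 100011, weight = 3.
  m = 1010 → c = 011101, weight = 4.
  m = 0110 → c = 011001, weight = 3.
  m = 1110 → c = 100111, weight = 4.
  m = 0001 → c = 010101, weight = 3.
  m = 1001 → c = 101011, weight = 4.
  m = 0101 → c = 101111, weight = 5.
  m = 1101 → c = 010001, weight = 2.
  m = 0011 → c = 110110, weight = 4.
  m = 1011 → c = 001000, weight = 1.
  m = 0111 → c = 001100, weight = 2.
  m = 1111 → c = 110010, weight = 3.
Tally weights:
  weight 0: 1 codewords.
  weight 1: 2 codewords.
  weight 2: 2 codewords.
  weight 3: 4 codewords.
  weight 4: 5 codewords.
  weight 5: 2 codewords.
Minimum distance d = smallest w > 0 with A_w > 0 = 1.
Sanity: Σ A_w = 16 = 2^4 = 16 ✓.


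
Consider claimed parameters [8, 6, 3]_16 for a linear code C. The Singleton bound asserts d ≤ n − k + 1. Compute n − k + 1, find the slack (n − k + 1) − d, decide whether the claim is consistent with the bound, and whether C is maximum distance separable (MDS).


Singleton RHS = n − k + 1 = 3, slack = 0, bound satisfied, MDS.

Singleton bound: d ≤ n − k + 1.
Here n = 8, k = 6, so n − k + 1 = 3.
Given d = 3, check d ≤ 3: YES.
Slack = (n − k + 1) − d = 0.
The code is MDS (slack = 0).
Description: the claimed parameters are [8, 6, 3]_16; such a code would be MDS (meets Singleton bound).


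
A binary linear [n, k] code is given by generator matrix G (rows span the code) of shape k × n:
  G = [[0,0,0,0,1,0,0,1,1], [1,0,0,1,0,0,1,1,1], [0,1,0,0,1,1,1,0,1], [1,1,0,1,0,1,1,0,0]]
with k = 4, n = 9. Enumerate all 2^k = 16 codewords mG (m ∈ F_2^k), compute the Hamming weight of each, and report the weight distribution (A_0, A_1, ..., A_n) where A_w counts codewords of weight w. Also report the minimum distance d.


Weight distribution: A_0 = 1, A_2 = 1, A_3 = 4, A_4 = 4, A_5 = 4, A_6 = 1, A_8 = 1. Minimum distance d = 2.

Enumerate all 2^4 = 16 messages m ∈ F_2^4.
For each, compute codeword c = mG in F_2^9, then tally its weight.
  m = 0000 → c = 000000000, weight = 0.
  m = 1000 → c = 000010011, weight = 3.
  m = 0100 → c = 100100111, weight = 5.
  m = 1100 → c = 100110100, weight = 4.
  m = 0010 → c = 010011101, weight = 5.
  m = 1010 → c = 010001110, weight = 4.
  m = 0110 → c = 110111010, weight = 6.
  m = 1110 → c = 110101001, weight = 5.
  m = 0001 → c = 110101100, weight = 5.
  m = 1001 → c = 110111111, weight = 8.
  m = 0101 → c = 010001011, weight = 4.
  m = 1101 → c = 010011000, weight = 3.
  m = 0011 → c = 100110001, weight = 4.
  m = 1011 → c = 100100010, weight = 3.
  m = 0111 → c = 000010110, weight = 3.
  m = 1111 → c = 000000101, weight = 2.
Tally weights:
  weight 0: 1 codewords.
  weight 2: 1 codewords.
  weight 3: 4 codewords.
  weight 4: 4 codewords.
  weight 5: 4 codewords.
  weight 6: 1 codewords.
  weight 8: 1 codewords.
Minimum distance d = smallest w > 0 with A_w > 0 = 2.
Sanity: Σ A_w = 16 = 2^4 = 16 ✓.


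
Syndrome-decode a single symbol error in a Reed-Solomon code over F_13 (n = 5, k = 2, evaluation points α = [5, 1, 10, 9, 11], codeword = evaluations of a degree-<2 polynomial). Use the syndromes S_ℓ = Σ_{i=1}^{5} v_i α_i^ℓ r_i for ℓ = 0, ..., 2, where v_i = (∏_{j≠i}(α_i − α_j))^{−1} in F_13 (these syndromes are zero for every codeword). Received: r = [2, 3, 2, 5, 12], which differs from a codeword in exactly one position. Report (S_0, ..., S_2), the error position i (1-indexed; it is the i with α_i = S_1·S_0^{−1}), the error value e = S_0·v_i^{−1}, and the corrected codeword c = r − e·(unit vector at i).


S = (11, 3, 2), error at position 1, error magnitude e = 11, c = [4, 3, 2, 5, 12].

Step 1: column multipliers v_i = (∏_{j≠i}(α_i − α_j))^{−1} mod 13.
  i = 1 (α = 5): (5−1)(5−10)(5−9)(5−11) = 4·(−5)·(−4)·(−6) = −480 ≡ 1, so v_1 = 1^{−1} = 1 (mod 13).
  i = 2 (α = 1): (1−5)(1−10)(1−9)(1−11) = (−4)·(−9)·(−8)·(−10) = 2880 ≡ 7, so v_2 = 7^{−1} = 2 (mod 13).
  i = 3 (α = 10): (10−5)(10−1)(10−9)(10−11) = 5·9·1·(−1) = −45 ≡ 7, so v_3 = 7^{−1} = 2 (mod 13).
  i = 4 (α = 9): (9−5)(9−1)(9−10)(9−11) = 4·8·(−1)·(−2) = 64 ≡ 12, so v_4 = 12^{−1} = 12 (mod 13).
  i = 5 (α = 11): (11−5)(11−1)(11−10)(11−9) = 6·10·1·2 = 120 ≡ 3, so v_5 = 3^{−1} = 9 (mod 13).
  v = [1, 2, 2, 12, 9].
Step 2: syndromes of r = [2, 3, 2, 5, 12] (all sums mod 13).
  S_0 = Σ v_i r_i = 1·2 + 2·3 + 2·2 + 12·5 + 9·12 = 180 ≡ 11.
  S_1 = Σ v_i α_i r_i = 1·5·2 + 2·1·3 + 2·10·2 + 12·9·5 + 9·11·12 = 1784 ≡ 3.
  α_i^2 mod 13 = [12, 1, 9, 3, 4].
  S_2 = Σ v_i α_i^2 r_i = 1·12·2 + 2·1·3 + 2·9·2 + 12·3·5 + 9·4·12 = 678 ≡ 2.
  S = (11, 3, 2) ≠ 0, so r is not a codeword (an error is present).
Step 3: locate the error. For a single error e at position i, S_ℓ = v_i·e·α_i^ℓ, so α_err = S_1/S_0.
  S_0^{−1} = 11^{−1} = 6 (mod 13), so α_err = 3·6 = 18 ≡ 5 = α_1. Error position i = 1.
  Consistency check: S_2/S_1 = 2·9 = 18 ≡ 5 = α_err ✓ (single-error assumption holds).
Step 4: error magnitude e = S_0/v_1 = S_0·∏_{j≠1}(α_1 − α_j) = 11·1 = 11 ≡ 11 (mod 13).
Step 5: correct position 1: c_1 = r_1 − e = 2 − 11 ≡ 4 (mod 13). Hence c = [4, 3, 2, 5, 12].
  Check: interpolating c through the α_i gives m(x) = 6 + 10·x (degree < 2) with m(α_i) = c_i for every i, so c is indeed a codeword.


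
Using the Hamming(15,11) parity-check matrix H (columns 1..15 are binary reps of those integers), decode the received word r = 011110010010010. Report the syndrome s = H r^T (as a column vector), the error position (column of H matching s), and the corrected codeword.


s = (1, 1, 0, 1)^T, error position = 13, corrected codeword c = 011110010010110

Compute s = H r^T mod 2 one row at a time:
  s_1 = 1 + 0 + 0 + 1 + 0 + 0 + 1 + 0 = 3 ≡ 1 (mod 2).
  s_2 = 1 + 1 + 0 + 0 + 0 + 0 + 1 + 0 = 3 ≡ 1 (mod 2).
  s_3 = 1 + 1 + 0 + 0 + 0 + 1 + 1 + 0 = 4 ≡ 0 (mod 2).
  s_4 = 0 + 1 + 1 + 0 + 0 + 1 + 0 + 0 = 3 ≡ 1 (mod 2).
s = (1, 1, 0, 1)^T — this equals column 13 of H (binary 1101), so error is at position 13.
Correct: flip bit 13 of r = 011110010010010 to get c = 011110010010110.


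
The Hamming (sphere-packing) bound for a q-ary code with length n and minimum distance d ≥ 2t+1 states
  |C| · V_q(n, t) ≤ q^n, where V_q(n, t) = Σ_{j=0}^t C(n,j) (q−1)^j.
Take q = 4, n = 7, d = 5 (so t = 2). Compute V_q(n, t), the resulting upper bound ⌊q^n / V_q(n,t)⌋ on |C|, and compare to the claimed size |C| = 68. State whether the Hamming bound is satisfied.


V_q(n, t) = 211, q^n = 16384, Hamming bound = 77, |C| = 68 ≤ bound (satisfied).

Step 1: Compute V_q(n, t) = Σ_{j=0}^2 C(n, j) (q−1)^j.
  j = 0: C(7,0)·(3)^0 = 1·1 = 1.
  j = 1: C(7,1)·(3)^1 = 7·3 = 21.
  j = 2: C(7,2)·(3)^2 = 21·9 = 189.
  V_q(n, t) = 1 + 21 + 189 = 211.
Step 2: q^n = 4^7 = 16384.
Step 3: Hamming bound ⌊q^n / V_q(n,t)⌋ = ⌊16384/211⌋ = 77.
Step 4: Compare |C| = 68 to 77: satisfied.
The claimed |C| lies below the Hamming bound.


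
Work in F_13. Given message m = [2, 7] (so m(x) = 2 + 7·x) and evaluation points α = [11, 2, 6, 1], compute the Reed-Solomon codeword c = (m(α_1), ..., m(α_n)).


c = [1, 3, 5, 9]

Message polynomial: m(x) = 2 + 7·x (mod 13).
For each evaluation point α_i, compute m(α_i) mod 13:
  α_1 = 11: Horner steps 7 → 1, so m(11) = 1.
  α_2 = 2: Horner steps 7 → 3, so m(2) = 3.
  α_3 = 6: Horner steps 7 → 5, so m(6) = 5.
  α_4 = 1: Horner steps 7 → 9, so m(1) = 9.
Codeword c = [1, 3, 5, 9] ∈ F_13^4.


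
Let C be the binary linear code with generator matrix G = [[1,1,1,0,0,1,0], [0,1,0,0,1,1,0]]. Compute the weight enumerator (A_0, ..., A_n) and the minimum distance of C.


Weight distribution: A_0 = 1, A_3 = 2, A_4 = 1. Minimum distance d = 3.

Enumerate all 2^2 = 4 messages m ∈ F_2^2.
For each, compute codeword c = mG in F_2^7, then tally its weight.
  m = 00 → c = 0000000, weight = 0.
  m = 10 → c = 1110010, weight = 4.
  m = 01 → c = 0100110, weight = 3.
  m = 11 → c = 1010100, weight = 3.
Tally weights:
  weight 0: 1 codewords.
  weight 3: 2 codewords.
  weight 4: 1 codewords.
Minimum distance d = smallest w > 0 with A_w > 0 = 3.
Sanity: Σ A_w = 4 = 2^2 = 4 ✓.


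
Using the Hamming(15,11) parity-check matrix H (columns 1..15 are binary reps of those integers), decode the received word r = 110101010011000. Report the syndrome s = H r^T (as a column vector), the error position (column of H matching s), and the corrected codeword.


s = (1, 1, 1, 0)^T, error position = 14, corrected codeword c = 110101010011010

Compute s = H r^T mod 2 one row at a time:
  s_1 = 1 + 0 + 0 + 1 + 1 + 0 + 0 + 0 = 3 ≡ 1 (mod 2).
  s_2 = 1 + 0 + 1 + 0 + 1 + 0 + 0 + 0 = 3 ≡ 1 (mod 2).
  s_3 = 1 + 0 + 1 + 0 + 0 + 1 + 0 + 0 = 3 ≡ 1 (mod 2).
  s_4 = 1 + 0 + 0 + 0 + 0 + 1 + 0 + 0 = 2 ≡ 0 (mod 2).
s = (1, 1, 1, 0)^T — this equals column 14 of H (binary 1110), so error is at position 14.
Correct: flip bit 14 of r = 110101010011000 to get c = 110101010011010.


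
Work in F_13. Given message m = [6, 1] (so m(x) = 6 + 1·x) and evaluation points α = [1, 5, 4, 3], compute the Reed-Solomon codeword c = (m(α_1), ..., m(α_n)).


c = [7, 11, 10, 9]

Message polynomial: m(x) = 6 + 1·x (mod 13).
For each evaluation point α_i, compute m(α_i) mod 13:
  α_1 = 1: Horner steps 1 → 7, so m(1) = 7.
  α_2 = 5: Horner steps 1 → 11, so m(5) = 11.
  α_3 = 4: Horner steps 1 → 10, so m(4) = 10.
  α_4 = 3: Horner steps 1 → 9, so m(3) = 9.
Codeword c = [7, 11, 10, 9] ∈ F_13^4.


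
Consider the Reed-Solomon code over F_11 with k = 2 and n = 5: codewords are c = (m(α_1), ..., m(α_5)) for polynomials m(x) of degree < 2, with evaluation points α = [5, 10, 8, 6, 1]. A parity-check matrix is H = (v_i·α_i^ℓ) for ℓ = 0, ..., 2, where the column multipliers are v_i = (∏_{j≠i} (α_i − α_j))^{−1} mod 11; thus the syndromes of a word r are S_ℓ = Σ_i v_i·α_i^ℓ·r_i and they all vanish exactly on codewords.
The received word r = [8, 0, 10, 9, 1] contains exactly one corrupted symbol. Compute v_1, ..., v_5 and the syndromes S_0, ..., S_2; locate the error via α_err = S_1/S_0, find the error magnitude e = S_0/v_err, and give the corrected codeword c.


S = (10, 6, 8), error at position 1, error magnitude e = 5, c = [3, 0, 10, 9, 1].

Step 1: column multipliers v_i = (∏_{j≠i}(α_i − α_j))^{−1} mod 11.
  i = 1 (α = 5): (5−10)(5−8)(5−6)(5−1) = (−5)·(−3)·(−1)·4 = −60 ≡ 6, so v_1 = 6^{−1} = 2 (mod 11).
  i = 2 (α = 10): (10−5)(10−8)(10−6)(10−1) = 5·2·4·9 = 360 ≡ 8, so v_2 = 8^{−1} = 7 (mod 11).
  i = 3 (α = 8): (8−5)(8−10)(8−6)(8−1) = 3·(−2)·2·7 = −84 ≡ 4, so v_3 = 4^{−1} = 3 (mod 11).
  i = 4 (α = 6): (6−5)(6−10)(6−8)(6−1) = 1·(−4)·(−2)·5 = 40 ≡ 7, so v_4 = 7^{−1} = 8 (mod 11).
  i = 5 (α = 1): (1−5)(1−10)(1−8)(1−6) = (−4)·(−9)·(−7)·(−5) = 1260 ≡ 6, so v_5 = 6^{−1} = 2 (mod 11).
  v = [2, 7, 3, 8, 2].
Step 2: syndromes of r = [8, 0, 10, 9, 1] (all sums mod 11).
  S_0 = Σ v_i r_i = 2·8 + 7·0 + 3·10 + 8·9 + 2·1 = 120 ≡ 10.
  S_1 = Σ v_i α_i r_i = 2·5·8 + 7·10·0 + 3·8·10 + 8·6·9 + 2·1·1 = 754 ≡ 6.
  α_i^2 mod 11 = [3, 1, 9, 3, 1].
  S_2 = Σ v_i α_i^2 r_i = 2·3·8 + 7·1·0 + 3·9·10 + 8·3·9 + 2·1·1 = 536 ≡ 8.
  S = (10, 6, 8) ≠ 0, so r is not a codeword (an error is present).
Step 3: locate the error. For a single error e at position i, S_ℓ = v_i·e·α_i^ℓ, so α_err = S_1/S_0.
  S_0^{−1} = 10^{−1} = 10 (mod 11), so α_err = 6·10 = 60 ≡ 5 = α_1. Error position i = 1.
  Consistency check: S_2/S_1 = 8·2 = 16 ≡ 5 = α_err ✓ (single-error assumption holds).
Step 4: error magnitude e = S_0/v_1 = S_0·∏_{j≠1}(α_1 − α_j) = 10·6 = 60 ≡ 5 (mod 11).
Step 5: correct position 1: c_1 = r_1 − e = 8 − 5 ≡ 3 (mod 11). Hence c = [3, 0, 10, 9, 1].
  Check: interpolating c through the α_i gives m(x) = 6 + 6·x (degree < 2) with m(α_i) = c_i for every i, so c is indeed a codeword.


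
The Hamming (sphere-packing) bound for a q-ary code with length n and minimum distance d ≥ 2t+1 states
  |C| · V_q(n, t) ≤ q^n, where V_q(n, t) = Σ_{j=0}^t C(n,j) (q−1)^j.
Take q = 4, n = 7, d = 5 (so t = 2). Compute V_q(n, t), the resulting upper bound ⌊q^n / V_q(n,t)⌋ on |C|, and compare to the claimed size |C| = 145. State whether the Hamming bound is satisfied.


V_q(n, t) = 211, q^n = 16384, Hamming bound = 77, |C| = 145 > bound (violated).

Step 1: Compute V_q(n, t) = Σ_{j=0}^2 C(n, j) (q−1)^j.
  j = 0: C(7,0)·(3)^0 = 1·1 = 1.
  j = 1: C(7,1)·(3)^1 = 7·3 = 21.
  j = 2: C(7,2)·(3)^2 = 21·9 = 189.
  V_q(n, t) = 1 + 21 + 189 = 211.
Step 2: q^n = 4^7 = 16384.
Step 3: Hamming bound ⌊q^n / V_q(n,t)⌋ = ⌊16384/211⌋ = 77.
Step 4: Compare |C| = 145 to 77: violated.
The claimed |C| lies above the Hamming bound, so no 4-ary code of length 7 with d ≥ 5 can have 145 codewords.


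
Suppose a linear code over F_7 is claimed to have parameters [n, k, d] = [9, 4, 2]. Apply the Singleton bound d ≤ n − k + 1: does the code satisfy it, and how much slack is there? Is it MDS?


Singleton RHS = n − k + 1 = 6, slack = 4, bound satisfied, not MDS.

Singleton bound: d ≤ n − k + 1.
Here n = 9, k = 4, so n − k + 1 = 6.
Given d = 2, check d ≤ 6: YES.
Slack = (n − k + 1) − d = 4.
The code is NOT MDS (slack = 4 > 0).
Description: the claimed parameters are [9, 4, 2]_7; such a code would be non-MDS.


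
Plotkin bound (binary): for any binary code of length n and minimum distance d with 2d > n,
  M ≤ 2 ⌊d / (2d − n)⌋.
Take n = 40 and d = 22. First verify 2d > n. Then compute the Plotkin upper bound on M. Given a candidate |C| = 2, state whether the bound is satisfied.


Plotkin bound M ≤ 10; given |C| = 2 ≤ bound (satisfied).

Check applicability: 2d = 44, n = 40.
2d − n = 4 > 0, so Plotkin applies.
Compute d/(2d−n) = 22/4 ≈ 5.5000.
⌊d/(2d−n)⌋ = 5.
Plotkin bound: M ≤ 2·5 = 10.
Given |C| = 2, check: satisfied.
This |C| is below the Plotkin bound.


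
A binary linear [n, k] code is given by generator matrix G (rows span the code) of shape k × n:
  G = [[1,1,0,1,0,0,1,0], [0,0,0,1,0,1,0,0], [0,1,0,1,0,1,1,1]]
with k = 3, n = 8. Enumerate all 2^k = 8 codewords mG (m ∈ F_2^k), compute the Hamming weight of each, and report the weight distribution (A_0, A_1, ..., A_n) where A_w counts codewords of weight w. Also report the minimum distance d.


Weight distribution: A_0 = 1, A_2 = 1, A_3 = 3, A_4 = 2, A_5 = 1. Minimum distance d = 2.

Enumerate all 2^3 = 8 messages m ∈ F_2^3.
For each, compute codeword c = mG in F_2^8, then tally its weight.
  m = 000 → c = 00000000, weight = 0.
  m = 100 → c = 11010010, weight = 4.
  m = 010 → c = 00010100, weight = 2.
  m = 110 → c = 11000110, weight = 4.
  m = 001 → c = 01010111, weight = 5.
  m = 101 → c = 10000101, weight = 3.
  m = 011 → c = 01000011, weight = 3.
  m = 111 → c = 10010001, weight = 3.
Tally weights:
  weight 0: 1 codewords.
  weight 2: 1 codewords.
  weight 3: 3 codewords.
  weight 4: 2 codewords.
  weight 5: 1 codewords.
Minimum distance d = smallest w > 0 with A_w > 0 = 2.
Sanity: Σ A_w = 8 = 2^3 = 8 ✓.


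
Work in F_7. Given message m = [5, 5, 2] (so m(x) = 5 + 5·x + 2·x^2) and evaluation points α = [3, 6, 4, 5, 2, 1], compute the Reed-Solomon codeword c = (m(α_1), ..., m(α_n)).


c = [3, 2, 1, 3, 2, 5]

Message polynomial: m(x) = 5 + 5·x + 2·x^2 (mod 7).
For each evaluation point α_i, compute m(α_i) mod 7:
  α_1 = 3: Horner steps 2 → 4 → 3, so m(3) = 3.
  α_2 = 6: Horner steps 2 → 3 → 2, so m(6) = 2.
  α_3 = 4: Horner steps 2 → 6 → 1, so m(4) = 1.
  α_4 = 5: Horner steps 2 → 1 → 3, so m(5) = 3.
  α_5 = 2: Horner steps 2 → 2 → 2, so m(2) = 2.
  α_6 = 1: Horner steps 2 → 0 → 5, so m(1) = 5.
Codeword c = [3, 2, 1, 3, 2, 5] ∈ F_7^6.


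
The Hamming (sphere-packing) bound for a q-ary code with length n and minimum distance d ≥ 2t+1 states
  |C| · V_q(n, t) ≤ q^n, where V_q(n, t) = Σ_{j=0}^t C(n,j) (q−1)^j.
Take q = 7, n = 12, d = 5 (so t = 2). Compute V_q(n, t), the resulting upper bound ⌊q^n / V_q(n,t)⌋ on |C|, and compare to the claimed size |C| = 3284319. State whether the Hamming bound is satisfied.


V_q(n, t) = 2449, q^n = 13841287201, Hamming bound = 5651811, |C| = 3284319 ≤ bound (satisfied).

Step 1: Compute V_q(n, t) = Σ_{j=0}^2 C(n, j) (q−1)^j.
  j = 0: C(12,0)·(6)^0 = 1·1 = 1.
  j = 1: C(12,1)·(6)^1 = 12·6 = 72.
  j = 2: C(12,2)·(6)^2 = 66·36 = 2376.
  V_q(n, t) = 1 + 72 + 2376 = 2449.
Step 2: q^n = 7^12 = 13841287201.
Step 3: Hamming bound ⌊q^n / V_q(n,t)⌋ = ⌊13841287201/2449⌋ = 5651811.
Step 4: Compare |C| = 3284319 to 5651811: satisfied.
The claimed |C| lies below the Hamming bound.


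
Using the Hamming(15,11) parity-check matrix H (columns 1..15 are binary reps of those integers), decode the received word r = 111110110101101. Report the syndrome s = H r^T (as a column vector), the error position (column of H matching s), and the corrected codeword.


s = (1, 0, 1, 0)^T, error position = 10, corrected codeword c = 111110110001101

Compute s = H r^T mod 2 one row at a time:
  s_1 = 1 + 0 + 1 + 0 + 1 + 1 + 0 + 1 = 5 ≡ 1 (mod 2).
  s_2 = 1 + 1 + 0 + 1 + 1 + 1 + 0 + 1 = 6 ≡ 0 (mod 2).
  s_3 = 1 + 1 + 0 + 1 + 1 + 0 + 0 + 1 = 5 ≡ 1 (mod 2).
  s_4 = 1 + 1 + 1 + 1 + 0 + 0 + 1 + 1 = 6 ≡ 0 (mod 2).
s = (1, 0, 1, 0)^T — this equals column 10 of H (binary 1010), so error is at position 10.
Correct: flip bit 10 of r = 111110110101101 to get c = 111110110001101.


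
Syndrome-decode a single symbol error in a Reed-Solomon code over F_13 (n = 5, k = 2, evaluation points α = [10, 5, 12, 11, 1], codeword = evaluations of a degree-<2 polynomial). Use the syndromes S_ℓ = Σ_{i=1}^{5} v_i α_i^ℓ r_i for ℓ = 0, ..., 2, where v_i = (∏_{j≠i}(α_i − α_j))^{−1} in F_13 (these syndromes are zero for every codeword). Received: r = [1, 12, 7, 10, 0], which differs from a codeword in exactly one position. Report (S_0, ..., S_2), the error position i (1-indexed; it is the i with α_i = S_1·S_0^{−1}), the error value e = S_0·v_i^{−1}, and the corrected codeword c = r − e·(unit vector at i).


S = (9, 8, 10), error at position 4, error magnitude e = 6, c = [1, 12, 7, 4, 0].

Step 1: column multipliers v_i = (∏_{j≠i}(α_i − α_j))^{−1} mod 13.
  i = 1 (α = 10): (10−5)(10−12)(10−11)(10−1) = 5·(−2)·(−1)·9 = 90 ≡ 12, so v_1 = 12^{−1} = 12 (mod 13).
  i = 2 (α = 5): (5−10)(5−12)(5−11)(5−1) = (−5)·(−7)·(−6)·4 = −840 ≡ 5, so v_2 = 5^{−1} = 8 (mod 13).
  i = 3 (α = 12): (12−10)(12−5)(12−11)(12−1) = 2·7·1·11 = 154 ≡ 11, so v_3 = 11^{−1} = 6 (mod 13).
  i = 4 (α = 11): (11−10)(11−5)(11−12)(11−1) = 1·6·(−1)·10 = −60 ≡ 5, so v_4 = 5^{−1} = 8 (mod 13).
  i = 5 (α = 1): (1−10)(1−5)(1−12)(1−11) = (−9)·(−4)·(−11)·(−10) = 3960 ≡ 8, so v_5 = 8^{−1} = 5 (mod 13).
  v = [12, 8, 6, 8, 5].
Step 2: syndromes of r = [1, 12, 7, 10, 0] (all sums mod 13).
  S_0 = Σ v_i r_i = 12·1 + 8·12 + 6·7 + 8·10 + 5·0 = 230 ≡ 9.
  S_1 = Σ v_i α_i r_i = 12·10·1 + 8·5·12 + 6·12·7 + 8·11·10 + 5·1·0 = 1984 ≡ 8.
  α_i^2 mod 13 = [9, 12, 1, 4, 1].
  S_2 = Σ v_i α_i^2 r_i = 12·9·1 + 8·12·12 + 6·1·7 + 8·4·10 + 5·1·0 = 1622 ≡ 10.
  S = (9, 8, 10) ≠ 0, so r is not a codeword (an error is present).
Step 3: locate the error. For a single error e at position i, S_ℓ = v_i·e·α_i^ℓ, so α_err = S_1/S_0.
  S_0^{−1} = 9^{−1} = 3 (mod 13), so α_err = 8·3 = 24 ≡ 11 = α_4. Error position i = 4.
  Consistency check: S_2/S_1 = 10·5 = 50 ≡ 11 = α_err ✓ (single-error assumption holds).
Step 4: error magnitude e = S_0/v_4 = S_0·∏_{j≠4}(α_4 − α_j) = 9·5 = 45 ≡ 6 (mod 13).
Step 5: correct position 4: c_4 = r_4 − e = 10 − 6 ≡ 4 (mod 13). Hence c = [1, 12, 7, 4, 0].
  Check: interpolating c through the α_i gives m(x) = 10 + 3·x (degree < 2) with m(α_i) = c_i for every i, so c is indeed a codeword.


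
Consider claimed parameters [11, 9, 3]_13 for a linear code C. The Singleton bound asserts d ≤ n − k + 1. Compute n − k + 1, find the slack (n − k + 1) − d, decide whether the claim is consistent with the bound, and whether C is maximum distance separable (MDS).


Singleton RHS = n − k + 1 = 3, slack = 0, bound satisfied, MDS.

Singleton bound: d ≤ n − k + 1.
Here n = 11, k = 9, so n − k + 1 = 3.
Given d = 3, check d ≤ 3: YES.
Slack = (n − k + 1) − d = 0.
The code is MDS (slack = 0).
Description: the claimed parameters are [11, 9, 3]_13; such a code would be MDS (meets Singleton bound).


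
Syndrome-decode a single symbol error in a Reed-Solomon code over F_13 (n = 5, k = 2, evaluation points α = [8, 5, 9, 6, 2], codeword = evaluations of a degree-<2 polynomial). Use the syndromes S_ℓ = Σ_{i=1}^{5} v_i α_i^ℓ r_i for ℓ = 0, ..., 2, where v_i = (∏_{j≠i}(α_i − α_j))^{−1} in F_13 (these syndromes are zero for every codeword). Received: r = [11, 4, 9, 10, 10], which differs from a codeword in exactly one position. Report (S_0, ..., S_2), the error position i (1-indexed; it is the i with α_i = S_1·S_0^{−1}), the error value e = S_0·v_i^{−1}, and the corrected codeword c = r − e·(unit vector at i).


S = (9, 2, 12), error at position 4, error magnitude e = 8, c = [11, 4, 9, 2, 10].

Step 1: column multipliers v_i = (∏_{j≠i}(α_i − α_j))^{−1} mod 13.
  i = 1 (α = 8): (8−5)(8−9)(8−6)(8−2) = 3·(−1)·2·6 = −36 ≡ 3, so v_1 = 3^{−1} = 9 (mod 13).
  i = 2 (α = 5): (5−8)(5−9)(5−6)(5−2) = (−3)·(−4)·(−1)·3 = −36 ≡ 3, so v_2 = 3^{−1} = 9 (mod 13).
  i = 3 (α = 9): (9−8)(9−5)(9−6)(9−2) = 1·4·3·7 = 84 ≡ 6, so v_3 = 6^{−1} = 11 (mod 13).
  i = 4 (α = 6): (6−8)(6−5)(6−9)(6−2) = (−2)·1·(−3)·4 = 24 ≡ 11, so v_4 = 11^{−1} = 6 (mod 13).
  i = 5 (α = 2): (2−8)(2−5)(2−9)(2−6) = (−6)·(−3)·(−7)·(−4) = 504 ≡ 10, so v_5 = 10^{−1} = 4 (mod 13).
  v = [9, 9, 11, 6, 4].
Step 2: syndromes of r = [11, 4, 9, 10, 10] (all sums mod 13).
  S_0 = Σ v_i r_i = 9·11 + 9·4 + 11·9 + 6·10 + 4·10 = 334 ≡ 9.
  S_1 = Σ v_i α_i r_i = 9·8·11 + 9·5·4 + 11·9·9 + 6·6·10 + 4·2·10 = 2303 ≡ 2.
  α_i^2 mod 13 = [12, 12, 3, 10, 4].
  S_2 = Σ v_i α_i^2 r_i = 9·12·11 + 9·12·4 + 11·3·9 + 6·10·10 + 4·4·10 = 2677 ≡ 12.
  S = (9, 2, 12) ≠ 0, so r is not a codeword (an error is present).
Step 3: locate the error. For a single error e at position i, S_ℓ = v_i·e·α_i^ℓ, so α_err = S_1/S_0.
  S_0^{−1} = 9^{−1} = 3 (mod 13), so α_err = 2·3 = 6 ≡ 6 = α_4. Error position i = 4.
  Consistency check: S_2/S_1 = 12·7 = 84 ≡ 6 = α_err ✓ (single-error assumption holds).
Step 4: error magnitude e = S_0/v_4 = S_0·∏_{j≠4}(α_4 − α_j) = 9·11 = 99 ≡ 8 (mod 13).
Step 5: correct position 4: c_4 = r_4 − e = 10 − 8 ≡ 2 (mod 13). Hence c = [11, 4, 9, 2, 10].
  Check: interpolating c through the α_i gives m(x) = 1 + 11·x (degree < 2) with m(α_i) = c_i for every i, so c is indeed a codeword.


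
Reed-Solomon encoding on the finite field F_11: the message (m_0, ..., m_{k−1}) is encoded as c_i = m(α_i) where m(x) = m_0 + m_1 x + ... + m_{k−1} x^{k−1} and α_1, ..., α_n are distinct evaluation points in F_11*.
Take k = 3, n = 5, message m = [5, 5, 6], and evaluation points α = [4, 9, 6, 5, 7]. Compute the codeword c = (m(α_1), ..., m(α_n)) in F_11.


c = [0, 8, 9, 4, 4]

Message polynomial: m(x) = 5 + 5·x + 6·x^2 (mod 11).
For each evaluation point α_i, compute m(α_i) mod 11:
  α_1 = 4: Horner steps 6 → 7 → 0, so m(4) = 0.
  α_2 = 9: Horner steps 6 → 4 → 8, so m(9) = 8.
  α_3 = 6: Horner steps 6 → 8 → 9, so m(6) = 9.
  α_4 = 5: Horner steps 6 → 2 → 4, so m(5) = 4.
  α_5 = 7: Horner steps 6 → 3 → 4, so m(7) = 4.
Codeword c = [0, 8, 9, 4, 4] ∈ F_11^5.


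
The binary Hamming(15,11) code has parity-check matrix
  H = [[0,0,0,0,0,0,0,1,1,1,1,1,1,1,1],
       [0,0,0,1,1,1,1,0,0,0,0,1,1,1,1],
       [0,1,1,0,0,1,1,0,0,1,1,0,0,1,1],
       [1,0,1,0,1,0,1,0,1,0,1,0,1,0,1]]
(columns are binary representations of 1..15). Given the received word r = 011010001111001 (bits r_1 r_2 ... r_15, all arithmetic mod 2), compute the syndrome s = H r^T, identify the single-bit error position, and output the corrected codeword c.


s = (1, 1, 1, 1)^T, error position = 15, corrected codeword c = 011010001111000

Compute s = H r^T mod 2 one row at a time:
  s_1 = 0 + 1 + 1 + 1 + 1 + 0 + 0 + 1 = 5 ≡ 1 (mod 2).
  s_2 = 0 + 1 + 0 + 0 + 1 + 0 + 0 + 1 = 3 ≡ 1 (mod 2).
  s_3 = 1 + 1 + 0 + 0 + 1 + 1 + 0 + 1 = 5 ≡ 1 (mod 2).
  s_4 = 0 + 1 + 1 + 0 + 1 + 1 + 0 + 1 = 5 ≡ 1 (mod 2).
s = (1, 1, 1, 1)^T — this equals column 15 of H (binary 1111), so error is at position 15.
Correct: flip bit 15 of r = 011010001111001 to get c = 011010001111000.


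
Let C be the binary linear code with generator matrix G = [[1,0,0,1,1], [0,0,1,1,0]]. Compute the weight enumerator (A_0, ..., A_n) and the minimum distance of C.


Weight distribution: A_0 = 1, A_2 = 1, A_3 = 2. Minimum distance d = 2.

Enumerate all 2^2 = 4 messages m ∈ F_2^2.
For each, compute codeword c = mG in F_2^5, then tally its weight.
  m = 00 → c = 00000, weight = 0.
  m = 10 → c = 10011, weight = 3.
  m = 01 → c = 00110, weight = 2.
  m = 11 → c = 10101, weight = 3.
Tally weights:
  weight 0: 1 codewords.
  weight 2: 1 codewords.
  weight 3: 2 codewords.
Minimum distance d = smallest w > 0 with A_w > 0 = 2.
Sanity: Σ A_w = 4 = 2^2 = 4 ✓.


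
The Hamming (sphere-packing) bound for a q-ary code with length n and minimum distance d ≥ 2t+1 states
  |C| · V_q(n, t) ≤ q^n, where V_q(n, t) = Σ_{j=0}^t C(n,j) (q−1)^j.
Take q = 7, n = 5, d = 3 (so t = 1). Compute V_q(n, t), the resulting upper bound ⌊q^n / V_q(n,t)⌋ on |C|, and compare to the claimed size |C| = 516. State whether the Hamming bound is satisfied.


V_q(n, t) = 31, q^n = 16807, Hamming bound = 542, |C| = 516 ≤ bound (satisfied).

Step 1: Compute V_q(n, t) = Σ_{j=0}^1 C(n, j) (q−1)^j.
  j = 0: C(5,0)·(6)^0 = 1·1 = 1.
  j = 1: C(5,1)·(6)^1 = 5·6 = 30.
  V_q(n, t) = 1 + 30 = 31.
Step 2: q^n = 7^5 = 16807.
Step 3: Hamming bound ⌊q^n / V_q(n,t)⌋ = ⌊16807/31⌋ = 542.
Step 4: Compare |C| = 516 to 542: satisfied.
The claimed |C| lies below the Hamming bound.


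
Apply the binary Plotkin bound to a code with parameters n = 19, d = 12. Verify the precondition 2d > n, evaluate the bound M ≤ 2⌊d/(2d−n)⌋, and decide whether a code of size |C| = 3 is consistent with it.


Plotkin bound M ≤ 4; given |C| = 3 ≤ bound (satisfied).

Check applicability: 2d = 24, n = 19.
2d − n = 5 > 0, so Plotkin applies.
Compute d/(2d−n) = 12/5 ≈ 2.4000.
⌊d/(2d−n)⌋ = 2.
Plotkin bound: M ≤ 2·2 = 4.
Given |C| = 3, check: satisfied.
This |C| is below the Plotkin bound.


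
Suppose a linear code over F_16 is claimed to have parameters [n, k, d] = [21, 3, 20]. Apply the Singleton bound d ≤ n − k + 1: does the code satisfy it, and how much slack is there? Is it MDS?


Singleton RHS = n − k + 1 = 19, slack = -1, bound violated (no such code; not MDS).

Singleton bound: d ≤ n − k + 1.
Here n = 21, k = 3, so n − k + 1 = 19.
Given d = 20, check d ≤ 19: NO.
Slack = (n − k + 1) − d = -1.
The slack is negative: d = 20 exceeds n − k + 1 = 19 by 1, so the Singleton bound is violated and no linear [21, 3, 20]_16 code can exist. In particular it is not MDS (MDS requires d = n − k + 1 exactly).
Description: the claimed parameters are [21, 3, 20]_16; such a code would be impossible (violates the Singleton bound).


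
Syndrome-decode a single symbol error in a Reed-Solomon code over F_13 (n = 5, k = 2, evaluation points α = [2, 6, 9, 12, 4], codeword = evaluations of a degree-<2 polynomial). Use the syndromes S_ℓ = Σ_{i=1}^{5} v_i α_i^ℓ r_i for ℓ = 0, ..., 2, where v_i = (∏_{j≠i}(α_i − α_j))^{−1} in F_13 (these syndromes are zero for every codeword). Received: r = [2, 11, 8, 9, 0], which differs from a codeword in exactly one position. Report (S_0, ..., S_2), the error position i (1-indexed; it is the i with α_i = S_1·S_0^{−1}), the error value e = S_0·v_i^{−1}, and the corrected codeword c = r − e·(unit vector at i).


S = (3, 10, 3), error at position 4, error magnitude e = 4, c = [2, 11, 8, 5, 0].

Step 1: column multipliers v_i = (∏_{j≠i}(α_i − α_j))^{−1} mod 13.
  i = 1 (α = 2): (2−6)(2−9)(2−12)(2−4) = (−4)·(−7)·(−10)·(−2) = 560 ≡ 1, so v_1 = 1^{−1} = 1 (mod 13).
  i = 2 (α = 6): (6−2)(6−9)(6−12)(6−4) = 4·(−3)·(−6)·2 = 144 ≡ 1, so v_2 = 1^{−1} = 1 (mod 13).
  i = 3 (α = 9): (9−2)(9−6)(9−12)(9−4) = 7·3·(−3)·5 = −315 ≡ 10, so v_3 = 10^{−1} = 4 (mod 13).
  i = 4 (α = 12): (12−2)(12−6)(12−9)(12−4) = 10·6·3·8 = 1440 ≡ 10, so v_4 = 10^{−1} = 4 (mod 13).
  i = 5 (α = 4): (4−2)(4−6)(4−9)(4−12) = 2·(−2)·(−5)·(−8) = −160 ≡ 9, so v_5 = 9^{−1} = 3 (mod 13).
  v = [1, 1, 4, 4, 3].
Step 2: syndromes of r = [2, 11, 8, 9, 0] (all sums mod 13).
  S_0 = Σ v_i r_i = 1·2 + 1·11 + 4·8 + 4·9 + 3·0 = 81 ≡ 3.
  S_1 = Σ v_i α_i r_i = 1·2·2 + 1·6·11 + 4·9·8 + 4·12·9 + 3·4·0 = 790 ≡ 10.
  α_i^2 mod 13 = [4, 10, 3, 1, 3].
  S_2 = Σ v_i α_i^2 r_i = 1·4·2 + 1·10·11 + 4·3·8 + 4·1·9 + 3·3·0 = 250 ≡ 3.
  S = (3, 10, 3) ≠ 0, so r is not a codeword (an error is present).
Step 3: locate the error. For a single error e at position i, S_ℓ = v_i·e·α_i^ℓ, so α_err = S_1/S_0.
  S_0^{−1} = 3^{−1} = 9 (mod 13), so α_err = 10·9 = 90 ≡ 12 = α_4. Error position i = 4.
  Consistency check: S_2/S_1 = 3·4 = 12 ≡ 12 = α_err ✓ (single-error assumption holds).
Step 4: error magnitude e = S_0/v_4 = S_0·∏_{j≠4}(α_4 − α_j) = 3·10 = 30 ≡ 4 (mod 13).
Step 5: correct position 4: c_4 = r_4 − e = 9 − 4 ≡ 5 (mod 13). Hence c = [2, 11, 8, 5, 0].
  Check: interpolating c through the α_i gives m(x) = 4 + 12·x (degree < 2) with m(α_i) = c_i for every i, so c is indeed a codeword.


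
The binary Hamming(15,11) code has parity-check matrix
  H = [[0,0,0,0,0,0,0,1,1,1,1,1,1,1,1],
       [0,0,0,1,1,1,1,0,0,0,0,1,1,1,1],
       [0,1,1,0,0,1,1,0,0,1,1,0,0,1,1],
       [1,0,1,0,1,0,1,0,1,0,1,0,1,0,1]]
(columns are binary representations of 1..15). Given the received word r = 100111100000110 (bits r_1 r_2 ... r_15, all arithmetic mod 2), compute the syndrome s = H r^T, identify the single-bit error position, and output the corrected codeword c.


s = (0, 0, 1, 0)^T, error position = 2, corrected codeword c = 110111100000110

Compute s = H r^T mod 2 one row at a time:
  s_1 = 0 + 0 + 0 + 0 + 0 + 1 + 1 + 0 = 2 ≡ 0 (mod 2).
  s_2 = 1 + 1 + 1 + 1 + 0 + 1 + 1 + 0 = 6 ≡ 0 (mod 2).
  s_3 = 0 + 0 + 1 + 1 + 0 + 0 + 1 + 0 = 3 ≡ 1 (mod 2).
  s_4 = 1 + 0 + 1 + 1 + 0 + 0 + 1 + 0 = 4 ≡ 0 (mod 2).
s = (0, 0, 1, 0)^T — this equals column 2 of H (binary 0010), so error is at position 2.
Correct: flip bit 2 of r = 100111100000110 to get c = 110111100000110.


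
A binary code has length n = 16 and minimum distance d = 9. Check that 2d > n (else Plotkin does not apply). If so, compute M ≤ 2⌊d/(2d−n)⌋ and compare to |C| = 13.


Plotkin bound M ≤ 8; given |C| = 13 > bound (violated).

Check applicability: 2d = 18, n = 16.
2d − n = 2 > 0, so Plotkin applies.
Compute d/(2d−n) = 9/2 ≈ 4.5000.
⌊d/(2d−n)⌋ = 4.
Plotkin bound: M ≤ 2·4 = 8.
Given |C| = 13, check: VIOLATED.
This |C| is above the Plotkin bound, so no binary code with n = 16, d = 9 and 13 codewords exists.


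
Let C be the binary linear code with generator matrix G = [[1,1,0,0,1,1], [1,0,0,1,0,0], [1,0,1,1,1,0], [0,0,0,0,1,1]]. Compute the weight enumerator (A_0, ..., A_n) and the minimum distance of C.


Weight distribution: A_0 = 1, A_2 = 6, A_4 = 9. Minimum distance d = 2.

Enumerate all 2^4 = 16 messages m ∈ F_2^4.
For each, compute codeword c = mG in F_2^6, then tally its weight.
  m = 0000 → c = 000000, weight = 0.
  m = 1000 → c = 110011, weight = 4.
  m = 0100 → c = 100100, weight = 2.
  m = 1100 → c = 010111, weight = 4.
  m = 0010 → c = 101110, weight = 4.
  m = 1010 → c = 011101, weight = 4.
  m = 0110 → c = 001010, weight = 2.
  m = 1110 → c = 111001, weight = 4.
  m = 0001 → c = 000011, weight = 2.
  m = 1001 → c = 110000, weight = 2.
  m = 0101 → c = 100111, weight = 4.
  m = 1101 → c = 010100, weight = 2.
  m = 0011 → c = 101101, weight = 4.
  m = 1011 → c = 011110, weight = 4.
  m = 0111 → c = 001001, weight = 2.
  m = 1111 → c = 111010, weight = 4.
Tally weights:
  weight 0: 1 codewords.
  weight 2: 6 codewords.
  weight 4: 9 codewords.
Minimum distance d = smallest w > 0 with A_w > 0 = 2.
Sanity: Σ A_w = 16 = 2^4 = 16 ✓.


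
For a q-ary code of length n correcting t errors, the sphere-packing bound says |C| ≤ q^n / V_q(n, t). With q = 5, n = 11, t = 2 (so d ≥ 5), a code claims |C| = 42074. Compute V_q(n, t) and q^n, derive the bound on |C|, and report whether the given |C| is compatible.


V_q(n, t) = 925, q^n = 48828125, Hamming bound = 52787, |C| = 42074 ≤ bound (satisfied).

Step 1: Compute V_q(n, t) = Σ_{j=0}^2 C(n, j) (q−1)^j.
  j = 0: C(11,0)·(4)^0 = 1·1 = 1.
  j = 1: C(11,1)·(4)^1 = 11·4 = 44.
  j = 2: C(11,2)·(4)^2 = 55·16 = 880.
  V_q(n, t) = 1 + 44 + 880 = 925.
Step 2: q^n = 5^11 = 48828125.
Step 3: Hamming bound ⌊q^n / V_q(n,t)⌋ = ⌊48828125/925⌋ = 52787.
Step 4: Compare |C| = 42074 to 52787: satisfied.
The claimed |C| lies below the Hamming bound.


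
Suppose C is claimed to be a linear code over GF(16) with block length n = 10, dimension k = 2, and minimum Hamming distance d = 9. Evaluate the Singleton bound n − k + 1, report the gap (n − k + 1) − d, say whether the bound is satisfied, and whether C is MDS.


Singleton RHS = n − k + 1 = 9, slack = 0, bound satisfied, MDS.

Singleton bound: d ≤ n − k + 1.
Here n = 10, k = 2, so n − k + 1 = 9.
Given d = 9, check d ≤ 9: YES.
Slack = (n − k + 1) − d = 0.
The code is MDS (slack = 0).
Description: the claimed parameters are [10, 2, 9]_16; such a code would be MDS (meets Singleton bound).


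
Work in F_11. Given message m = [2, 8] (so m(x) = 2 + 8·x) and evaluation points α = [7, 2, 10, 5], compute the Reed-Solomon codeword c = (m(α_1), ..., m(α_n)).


c = [3, 7, 5, 9]

Message polynomial: m(x) = 2 + 8·x (mod 11).
For each evaluation point α_i, compute m(α_i) mod 11:
  α_1 = 7: Horner steps 8 → 3, so m(7) = 3.
  α_2 = 2: Horner steps 8 → 7, so m(2) = 7.
  α_3 = 10: Horner steps 8 → 5, so m(10) = 5.
  α_4 = 5: Horner steps 8 → 9, so m(5) = 9.
Codeword c = [3, 7, 5, 9] ∈ F_11^4.


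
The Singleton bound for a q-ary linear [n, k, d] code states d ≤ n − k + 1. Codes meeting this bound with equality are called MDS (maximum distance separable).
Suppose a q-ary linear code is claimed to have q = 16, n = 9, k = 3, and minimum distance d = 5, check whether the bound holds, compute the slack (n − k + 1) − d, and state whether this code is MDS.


Singleton RHS = n − k + 1 = 7, slack = 2, bound satisfied, not MDS.

Singleton bound: d ≤ n − k + 1.
Here n = 9, k = 3, so n − k + 1 = 7.
Given d = 5, check d ≤ 7: YES.
Slack = (n − k + 1) − d = 2.
The code is NOT MDS (slack = 2 > 0).
Description: the claimed parameters are [9, 3, 5]_16; such a code would be non-MDS.


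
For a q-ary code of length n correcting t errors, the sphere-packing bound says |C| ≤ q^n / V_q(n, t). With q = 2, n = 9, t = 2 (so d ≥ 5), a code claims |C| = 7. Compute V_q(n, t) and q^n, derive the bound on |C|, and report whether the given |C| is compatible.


V_q(n, t) = 46, q^n = 512, Hamming bound = 11, |C| = 7 ≤ bound (satisfied).

Step 1: Compute V_q(n, t) = Σ_{j=0}^2 C(n, j) (q−1)^j.
  j = 0: C(9,0)·(1)^0 = 1·1 = 1.
  j = 1: C(9,1)·(1)^1 = 9·1 = 9.
  j = 2: C(9,2)·(1)^2 = 36·1 = 36.
  V_q(n, t) = 1 + 9 + 36 = 46.
Step 2: q^n = 2^9 = 512.
Step 3: Hamming bound ⌊q^n / V_q(n,t)⌋ = ⌊512/46⌋ = 11.
Step 4: Compare |C| = 7 to 11: satisfied.
The claimed |C| lies below the Hamming bound.


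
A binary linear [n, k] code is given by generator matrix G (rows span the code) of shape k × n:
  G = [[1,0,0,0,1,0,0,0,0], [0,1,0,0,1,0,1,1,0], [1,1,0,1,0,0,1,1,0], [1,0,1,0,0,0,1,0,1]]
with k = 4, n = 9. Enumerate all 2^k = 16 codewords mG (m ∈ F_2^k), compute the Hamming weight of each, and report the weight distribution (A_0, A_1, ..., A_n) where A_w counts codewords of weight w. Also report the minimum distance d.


Weight distribution: A_0 = 1, A_1 = 1, A_2 = 1, A_3 = 1, A_4 = 5, A_5 = 5, A_6 = 1, A_7 = 1. Minimum distance d = 1.

Enumerate all 2^4 = 16 messages m ∈ F_2^4.
For each, compute codeword c = mG in F_2^9, then tally its weight.
  m = 0000 → c = 000000000, weight = 0.
  m = 1000 → c = 100010000, weight = 2.
  m = 0100 → c = 010010110, weight = 4.
  m = 1100 → c = 110000110, weight = 4.
  m = 0010 → c = 110100110, weight = 5.
  m = 1010 → c = 010110110, weight = 5.
  m = 0110 → c = 100110000, weight = 3.
  m = 1110 → c = 000100000, weight = 1.
  m = 0001 → c = 101000101, weight = 4.
  m = 1001 → c = 001010101, weight = 4.
  m = 0101 → c = 111010011, weight = 6.
  m = 1101 → c = 011000011, weight = 4.
  m = 0011 → c = 011100011, weight = 5.
  m = 1011 → c = 111110011, weight = 7.
  m = 0111 → c = 001110101, weight = 5.
  m = 1111 → c = 101100101, weight = 5.
Tally weights:
  weight 0: 1 codewords.
  weight 1: 1 codewords.
  weight 2: 1 codewords.
  weight 3: 1 codewords.
  weight 4: 5 codewords.
  weight 5: 5 codewords.
  weight 6: 1 codewords.
  weight 7: 1 codewords.
Minimum distance d = smallest w > 0 with A_w > 0 = 1.
Sanity: Σ A_w = 16 = 2^4 = 16 ✓.


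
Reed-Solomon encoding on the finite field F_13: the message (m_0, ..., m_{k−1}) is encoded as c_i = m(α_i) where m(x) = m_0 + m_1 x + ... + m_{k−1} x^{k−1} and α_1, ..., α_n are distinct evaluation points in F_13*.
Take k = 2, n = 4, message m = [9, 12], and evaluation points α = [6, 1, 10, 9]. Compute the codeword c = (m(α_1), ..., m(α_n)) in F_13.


c = [3, 8, 12, 0]

Message polynomial: m(x) = 9 + 12·x (mod 13).
For each evaluation point α_i, compute m(α_i) mod 13:
  α_1 = 6: Horner steps 12 → 3, so m(6) = 3.
  α_2 = 1: Horner steps 12 → 8, so m(1) = 8.
  α_3 = 10: Horner steps 12 → 12, so m(10) = 12.
  α_4 = 9: Horner steps 12 → 0, so m(9) = 0.
Codeword c = [3, 8, 12, 0] ∈ F_13^4.


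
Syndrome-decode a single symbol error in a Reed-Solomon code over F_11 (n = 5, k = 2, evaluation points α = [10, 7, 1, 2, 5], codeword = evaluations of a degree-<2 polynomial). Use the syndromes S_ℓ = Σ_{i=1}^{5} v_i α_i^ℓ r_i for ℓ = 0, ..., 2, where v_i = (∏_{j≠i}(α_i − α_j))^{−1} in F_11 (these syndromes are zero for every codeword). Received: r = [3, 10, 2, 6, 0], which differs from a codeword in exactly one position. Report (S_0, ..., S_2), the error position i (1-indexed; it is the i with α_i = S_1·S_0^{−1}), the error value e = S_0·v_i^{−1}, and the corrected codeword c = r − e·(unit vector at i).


S = (10, 9, 7), error at position 4, error magnitude e = 10, c = [3, 10, 2, 7, 0].

Step 1: column multipliers v_i = (∏_{j≠i}(α_i − α_j))^{−1} mod 11.
  i = 1 (α = 10): (10−7)(10−1)(10−2)(10−5) = 3·9·8·5 = 1080 ≡ 2, so v_1 = 2^{−1} = 6 (mod 11).
  i = 2 (α = 7): (7−10)(7−1)(7−2)(7−5) = (−3)·6·5·2 = −180 ≡ 7, so v_2 = 7^{−1} = 8 (mod 11).
  i = 3 (α = 1): (1−10)(1−7)(1−2)(1−5) = (−9)·(−6)·(−1)·(−4) = 216 ≡ 7, so v_3 = 7^{−1} = 8 (mod 11).
  i = 4 (α = 2): (2−10)(2−7)(2−1)(2−5) = (−8)·(−5)·1·(−3) = −120 ≡ 1, so v_4 = 1^{−1} = 1 (mod 11).
  i = 5 (α = 5): (5−10)(5−7)(5−1)(5−2) = (−5)·(−2)·4·3 = 120 ≡ 10, so v_5 = 10^{−1} = 10 (mod 11).
  v = [6, 8, 8, 1, 10].
Step 2: syndromes of r = [3, 10, 2, 6, 0] (all sums mod 11).
  S_0 = Σ v_i r_i = 6·3 + 8·10 + 8·2 + 1·6 + 10·0 = 120 ≡ 10.
  S_1 = Σ v_i α_i r_i = 6·10·3 + 8·7·10 + 8·1·2 + 1·2·6 + 10·5·0 = 768 ≡ 9.
  α_i^2 mod 11 = [1, 5, 1, 4, 3].
  S_2 = Σ v_i α_i^2 r_i = 6·1·3 + 8·5·10 + 8·1·2 + 1·4·6 + 10·3·0 = 458 ≡ 7.
  S = (10, 9, 7) ≠ 0, so r is not a codeword (an error is present).
Step 3: locate the error. For a single error e at position i, S_ℓ = v_i·e·α_i^ℓ, so α_err = S_1/S_0.
  S_0^{−1} = 10^{−1} = 10 (mod 11), so α_err = 9·10 = 90 ≡ 2 = α_4. Error position i = 4.
  Consistency check: S_2/S_1 = 7·5 = 35 ≡ 2 = α_err ✓ (single-error assumption holds).
Step 4: error magnitude e = S_0/v_4 = S_0·∏_{j≠4}(α_4 − α_j) = 10·1 = 10 ≡ 10 (mod 11).
Step 5: correct position 4: c_4 = r_4 − e = 6 − 10 ≡ 7 (mod 11). Hence c = [3, 10, 2, 7, 0].
  Check: interpolating c through the α_i gives m(x) = 8 + 5·x (degree < 2) with m(α_i) = c_i for every i, so c is indeed a codeword.
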